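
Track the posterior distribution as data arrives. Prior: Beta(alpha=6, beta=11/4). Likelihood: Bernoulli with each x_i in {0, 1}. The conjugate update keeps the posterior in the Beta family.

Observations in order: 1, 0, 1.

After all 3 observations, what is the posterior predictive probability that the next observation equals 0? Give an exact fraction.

obs 1: x=1 → posterior Beta(7, 11/4)
obs 2: x=0 → posterior Beta(7, 15/4)
obs 3: x=1 → posterior Beta(8, 15/4)

15/47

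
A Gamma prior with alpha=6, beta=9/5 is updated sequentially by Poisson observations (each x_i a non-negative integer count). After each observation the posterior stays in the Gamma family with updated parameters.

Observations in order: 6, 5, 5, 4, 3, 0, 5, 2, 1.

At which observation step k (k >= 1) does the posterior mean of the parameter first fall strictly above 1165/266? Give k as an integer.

obs 1: x=6 → posterior Gamma(12, 14/5)
obs 2: x=5 → posterior Gamma(17, 19/5)
obs 3: x=5 → posterior Gamma(22, 24/5)
obs 4: x=4 → posterior Gamma(26, 29/5)
obs 5: x=3 → posterior Gamma(29, 34/5)
obs 6: x=0 → posterior Gamma(29, 39/5)
obs 7: x=5 → posterior Gamma(34, 44/5)
obs 8: x=2 → posterior Gamma(36, 49/5)
obs 9: x=1 → posterior Gamma(37, 54/5)

k = 2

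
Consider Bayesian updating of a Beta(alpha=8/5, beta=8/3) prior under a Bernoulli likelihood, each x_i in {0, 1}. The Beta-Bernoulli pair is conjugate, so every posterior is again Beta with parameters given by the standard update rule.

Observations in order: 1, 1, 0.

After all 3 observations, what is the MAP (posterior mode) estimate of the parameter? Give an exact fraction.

39/79

obs 1: x=1 → posterior Beta(13/5, 8/3)
obs 2: x=1 → posterior Beta(18/5, 8/3)
obs 3: x=0 → posterior Beta(18/5, 11/3)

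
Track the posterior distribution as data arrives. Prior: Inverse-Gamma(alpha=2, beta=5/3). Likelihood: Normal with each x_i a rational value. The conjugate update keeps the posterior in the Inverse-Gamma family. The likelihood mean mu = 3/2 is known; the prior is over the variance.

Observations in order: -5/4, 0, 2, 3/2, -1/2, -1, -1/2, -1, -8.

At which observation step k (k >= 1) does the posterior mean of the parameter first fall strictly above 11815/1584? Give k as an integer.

obs 1: x=-5/4 → posterior Inverse-Gamma(5/2, 523/96)
obs 2: x=0 → posterior Inverse-Gamma(3, 631/96)
obs 3: x=2 → posterior Inverse-Gamma(7/2, 643/96)
obs 4: x=3/2 → posterior Inverse-Gamma(4, 643/96)
obs 5: x=-1/2 → posterior Inverse-Gamma(9/2, 835/96)
obs 6: x=-1 → posterior Inverse-Gamma(5, 1135/96)
obs 7: x=-1/2 → posterior Inverse-Gamma(11/2, 1327/96)
obs 8: x=-1 → posterior Inverse-Gamma(6, 1627/96)
obs 9: x=-8 → posterior Inverse-Gamma(13/2, 5959/96)

k = 9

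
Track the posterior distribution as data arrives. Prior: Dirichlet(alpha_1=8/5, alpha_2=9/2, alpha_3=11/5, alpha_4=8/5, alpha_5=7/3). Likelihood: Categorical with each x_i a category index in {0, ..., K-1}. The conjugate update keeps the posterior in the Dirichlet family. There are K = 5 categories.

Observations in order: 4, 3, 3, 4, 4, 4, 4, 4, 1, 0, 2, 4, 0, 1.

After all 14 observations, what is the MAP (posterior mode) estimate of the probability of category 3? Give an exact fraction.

obs 1: x=4 → posterior Dirichlet(8/5, 9/2, 11/5, 8/5, 10/3)
obs 2: x=3 → posterior Dirichlet(8/5, 9/2, 11/5, 13/5, 10/3)
obs 3: x=3 → posterior Dirichlet(8/5, 9/2, 11/5, 18/5, 10/3)
obs 4: x=4 → posterior Dirichlet(8/5, 9/2, 11/5, 18/5, 13/3)
obs 5: x=4 → posterior Dirichlet(8/5, 9/2, 11/5, 18/5, 16/3)
obs 6: x=4 → posterior Dirichlet(8/5, 9/2, 11/5, 18/5, 19/3)
obs 7: x=4 → posterior Dirichlet(8/5, 9/2, 11/5, 18/5, 22/3)
obs 8: x=4 → posterior Dirichlet(8/5, 9/2, 11/5, 18/5, 25/3)
obs 9: x=1 → posterior Dirichlet(8/5, 11/2, 11/5, 18/5, 25/3)
obs 10: x=0 → posterior Dirichlet(13/5, 11/2, 11/5, 18/5, 25/3)
obs 11: x=2 → posterior Dirichlet(13/5, 11/2, 16/5, 18/5, 25/3)
obs 12: x=4 → posterior Dirichlet(13/5, 11/2, 16/5, 18/5, 28/3)
obs 13: x=0 → posterior Dirichlet(18/5, 11/2, 16/5, 18/5, 28/3)
obs 14: x=1 → posterior Dirichlet(18/5, 13/2, 16/5, 18/5, 28/3)

6/49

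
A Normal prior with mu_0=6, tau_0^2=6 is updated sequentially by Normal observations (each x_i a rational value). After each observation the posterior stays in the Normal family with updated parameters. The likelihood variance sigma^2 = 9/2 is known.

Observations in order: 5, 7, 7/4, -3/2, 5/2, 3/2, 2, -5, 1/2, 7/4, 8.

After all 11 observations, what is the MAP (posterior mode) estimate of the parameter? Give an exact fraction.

112/47

obs 1: x=5 → posterior Normal(38/7, 18/7)
obs 2: x=7 → posterior Normal(6, 18/11)
obs 3: x=7/4 → posterior Normal(73/15, 6/5)
obs 4: x=-3/2 → posterior Normal(67/19, 18/19)
obs 5: x=5/2 → posterior Normal(77/23, 18/23)
obs 6: x=3/2 → posterior Normal(83/27, 2/3)
obs 7: x=2 → posterior Normal(91/31, 18/31)
obs 8: x=-5 → posterior Normal(71/35, 18/35)
obs 9: x=1/2 → posterior Normal(73/39, 6/13)
obs 10: x=7/4 → posterior Normal(80/43, 18/43)
obs 11: x=8 → posterior Normal(112/47, 18/47)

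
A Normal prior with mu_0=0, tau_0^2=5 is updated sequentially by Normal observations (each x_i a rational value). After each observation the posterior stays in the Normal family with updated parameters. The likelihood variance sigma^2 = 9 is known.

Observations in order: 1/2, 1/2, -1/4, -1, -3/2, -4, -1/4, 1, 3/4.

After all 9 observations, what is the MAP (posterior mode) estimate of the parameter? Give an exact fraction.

obs 1: x=1/2 → posterior Normal(5/28, 45/14)
obs 2: x=1/2 → posterior Normal(5/19, 45/19)
obs 3: x=-1/4 → posterior Normal(5/32, 15/8)
obs 4: x=-1 → posterior Normal(-5/116, 45/29)
obs 5: x=-3/2 → posterior Normal(-35/136, 45/34)
obs 6: x=-4 → posterior Normal(-115/156, 15/13)
obs 7: x=-1/4 → posterior Normal(-15/22, 45/44)
obs 8: x=1 → posterior Normal(-25/49, 45/49)
obs 9: x=3/4 → posterior Normal(-85/216, 5/6)

-85/216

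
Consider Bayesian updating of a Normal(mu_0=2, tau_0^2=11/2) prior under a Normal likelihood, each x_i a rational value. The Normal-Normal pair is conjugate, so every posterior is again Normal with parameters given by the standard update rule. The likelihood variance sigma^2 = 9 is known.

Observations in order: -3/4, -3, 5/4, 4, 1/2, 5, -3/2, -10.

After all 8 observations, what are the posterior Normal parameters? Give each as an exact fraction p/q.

obs 1: x=-3/4 → posterior Normal(111/116, 99/29)
obs 2: x=-3 → posterior Normal(-21/160, 99/40)
obs 3: x=5/4 → posterior Normal(1/6, 33/17)
obs 4: x=4 → posterior Normal(105/124, 99/62)
obs 5: x=1/2 → posterior Normal(58/73, 99/73)
obs 6: x=5 → posterior Normal(113/84, 33/28)
obs 7: x=-3/2 → posterior Normal(193/190, 99/95)
obs 8: x=-10 → posterior Normal(-27/212, 99/106)

mu_0=-27/212, tau_0^2=99/106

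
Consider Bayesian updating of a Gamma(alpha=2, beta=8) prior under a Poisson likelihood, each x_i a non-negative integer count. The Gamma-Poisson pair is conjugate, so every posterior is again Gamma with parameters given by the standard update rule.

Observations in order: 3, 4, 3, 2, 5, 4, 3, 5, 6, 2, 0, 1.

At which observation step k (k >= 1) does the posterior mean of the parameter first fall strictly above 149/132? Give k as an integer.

obs 1: x=3 → posterior Gamma(5, 9)
obs 2: x=4 → posterior Gamma(9, 10)
obs 3: x=3 → posterior Gamma(12, 11)
obs 4: x=2 → posterior Gamma(14, 12)
obs 5: x=5 → posterior Gamma(19, 13)
obs 6: x=4 → posterior Gamma(23, 14)
obs 7: x=3 → posterior Gamma(26, 15)
obs 8: x=5 → posterior Gamma(31, 16)
obs 9: x=6 → posterior Gamma(37, 17)
obs 10: x=2 → posterior Gamma(39, 18)
obs 11: x=0 → posterior Gamma(39, 19)
obs 12: x=1 → posterior Gamma(40, 20)

k = 4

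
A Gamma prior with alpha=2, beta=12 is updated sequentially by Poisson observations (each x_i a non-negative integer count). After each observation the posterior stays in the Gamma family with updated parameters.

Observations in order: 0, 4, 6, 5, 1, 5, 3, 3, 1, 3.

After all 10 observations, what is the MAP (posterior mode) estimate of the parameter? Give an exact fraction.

obs 1: x=0 → posterior Gamma(2, 13)
obs 2: x=4 → posterior Gamma(6, 14)
obs 3: x=6 → posterior Gamma(12, 15)
obs 4: x=5 → posterior Gamma(17, 16)
obs 5: x=1 → posterior Gamma(18, 17)
obs 6: x=5 → posterior Gamma(23, 18)
obs 7: x=3 → posterior Gamma(26, 19)
obs 8: x=3 → posterior Gamma(29, 20)
obs 9: x=1 → posterior Gamma(30, 21)
obs 10: x=3 → posterior Gamma(33, 22)

16/11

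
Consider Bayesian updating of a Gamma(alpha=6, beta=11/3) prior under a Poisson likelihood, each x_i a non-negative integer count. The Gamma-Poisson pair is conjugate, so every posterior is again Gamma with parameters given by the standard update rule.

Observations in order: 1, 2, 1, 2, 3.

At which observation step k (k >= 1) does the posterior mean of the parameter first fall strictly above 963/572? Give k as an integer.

k = 5

obs 1: x=1 → posterior Gamma(7, 14/3)
obs 2: x=2 → posterior Gamma(9, 17/3)
obs 3: x=1 → posterior Gamma(10, 20/3)
obs 4: x=2 → posterior Gamma(12, 23/3)
obs 5: x=3 → posterior Gamma(15, 26/3)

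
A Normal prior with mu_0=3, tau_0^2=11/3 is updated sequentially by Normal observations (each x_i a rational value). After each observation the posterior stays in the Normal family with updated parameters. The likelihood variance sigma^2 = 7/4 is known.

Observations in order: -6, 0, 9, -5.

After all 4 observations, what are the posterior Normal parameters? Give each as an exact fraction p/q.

obs 1: x=-6 → posterior Normal(-201/65, 77/65)
obs 2: x=0 → posterior Normal(-201/109, 77/109)
obs 3: x=9 → posterior Normal(65/51, 77/153)
obs 4: x=-5 → posterior Normal(-25/197, 77/197)

mu_0=-25/197, tau_0^2=77/197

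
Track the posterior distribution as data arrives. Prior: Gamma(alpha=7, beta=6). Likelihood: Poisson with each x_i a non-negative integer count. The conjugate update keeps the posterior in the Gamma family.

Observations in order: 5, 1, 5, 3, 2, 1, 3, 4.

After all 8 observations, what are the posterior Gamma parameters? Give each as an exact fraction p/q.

alpha=31, beta=14

obs 1: x=5 → posterior Gamma(12, 7)
obs 2: x=1 → posterior Gamma(13, 8)
obs 3: x=5 → posterior Gamma(18, 9)
obs 4: x=3 → posterior Gamma(21, 10)
obs 5: x=2 → posterior Gamma(23, 11)
obs 6: x=1 → posterior Gamma(24, 12)
obs 7: x=3 → posterior Gamma(27, 13)
obs 8: x=4 → posterior Gamma(31, 14)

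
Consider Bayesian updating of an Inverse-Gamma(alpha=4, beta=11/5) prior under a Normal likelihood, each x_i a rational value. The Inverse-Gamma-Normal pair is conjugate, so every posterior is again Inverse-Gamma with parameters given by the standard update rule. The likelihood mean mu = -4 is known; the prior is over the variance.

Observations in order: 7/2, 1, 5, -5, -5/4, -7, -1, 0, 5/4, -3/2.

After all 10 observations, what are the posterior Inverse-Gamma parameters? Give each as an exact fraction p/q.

obs 1: x=7/2 → posterior Inverse-Gamma(9/2, 1213/40)
obs 2: x=1 → posterior Inverse-Gamma(5, 1713/40)
obs 3: x=5 → posterior Inverse-Gamma(11/2, 3333/40)
obs 4: x=-5 → posterior Inverse-Gamma(6, 3353/40)
obs 5: x=-5/4 → posterior Inverse-Gamma(13/2, 14017/160)
obs 6: x=-7 → posterior Inverse-Gamma(7, 14737/160)
obs 7: x=-1 → posterior Inverse-Gamma(15/2, 15457/160)
obs 8: x=0 → posterior Inverse-Gamma(8, 16737/160)
obs 9: x=5/4 → posterior Inverse-Gamma(17/2, 9471/80)
obs 10: x=-3/2 → posterior Inverse-Gamma(9, 9721/80)

alpha=9, beta=9721/80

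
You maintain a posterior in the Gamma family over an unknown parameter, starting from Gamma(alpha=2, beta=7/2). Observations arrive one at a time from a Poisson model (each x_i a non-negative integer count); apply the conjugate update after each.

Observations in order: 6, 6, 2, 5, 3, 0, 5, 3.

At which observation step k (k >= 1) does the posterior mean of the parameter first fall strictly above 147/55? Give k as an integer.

obs 1: x=6 → posterior Gamma(8, 9/2)
obs 2: x=6 → posterior Gamma(14, 11/2)
obs 3: x=2 → posterior Gamma(16, 13/2)
obs 4: x=5 → posterior Gamma(21, 15/2)
obs 5: x=3 → posterior Gamma(24, 17/2)
obs 6: x=0 → posterior Gamma(24, 19/2)
obs 7: x=5 → posterior Gamma(29, 21/2)
obs 8: x=3 → posterior Gamma(32, 23/2)

k = 4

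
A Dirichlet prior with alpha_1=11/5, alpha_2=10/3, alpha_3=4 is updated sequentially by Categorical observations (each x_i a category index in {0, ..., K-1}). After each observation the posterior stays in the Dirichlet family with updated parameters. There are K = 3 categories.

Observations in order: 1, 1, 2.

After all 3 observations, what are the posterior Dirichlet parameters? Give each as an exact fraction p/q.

obs 1: x=1 → posterior Dirichlet(11/5, 13/3, 4)
obs 2: x=1 → posterior Dirichlet(11/5, 16/3, 4)
obs 3: x=2 → posterior Dirichlet(11/5, 16/3, 5)

alpha_1=11/5, alpha_2=16/3, alpha_3=5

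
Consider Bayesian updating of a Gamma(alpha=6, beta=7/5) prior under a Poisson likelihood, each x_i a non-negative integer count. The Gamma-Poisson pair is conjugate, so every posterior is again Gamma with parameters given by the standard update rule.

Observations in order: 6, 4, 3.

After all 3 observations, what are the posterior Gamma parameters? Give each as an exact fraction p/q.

obs 1: x=6 → posterior Gamma(12, 12/5)
obs 2: x=4 → posterior Gamma(16, 17/5)
obs 3: x=3 → posterior Gamma(19, 22/5)

alpha=19, beta=22/5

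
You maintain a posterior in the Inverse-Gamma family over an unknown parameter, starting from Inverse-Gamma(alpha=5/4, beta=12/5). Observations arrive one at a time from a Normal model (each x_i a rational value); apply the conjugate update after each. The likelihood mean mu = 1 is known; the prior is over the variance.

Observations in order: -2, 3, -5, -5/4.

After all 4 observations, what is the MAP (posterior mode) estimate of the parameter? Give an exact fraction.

obs 1: x=-2 → posterior Inverse-Gamma(7/4, 69/10)
obs 2: x=3 → posterior Inverse-Gamma(9/4, 89/10)
obs 3: x=-5 → posterior Inverse-Gamma(11/4, 269/10)
obs 4: x=-5/4 → posterior Inverse-Gamma(13/4, 4709/160)

277/40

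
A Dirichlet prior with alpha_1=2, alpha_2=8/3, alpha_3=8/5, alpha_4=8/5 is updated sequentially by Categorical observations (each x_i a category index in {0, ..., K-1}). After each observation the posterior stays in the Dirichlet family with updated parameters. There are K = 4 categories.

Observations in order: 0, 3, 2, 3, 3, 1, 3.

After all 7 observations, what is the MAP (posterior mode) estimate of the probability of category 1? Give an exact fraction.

obs 1: x=0 → posterior Dirichlet(3, 8/3, 8/5, 8/5)
obs 2: x=3 → posterior Dirichlet(3, 8/3, 8/5, 13/5)
obs 3: x=2 → posterior Dirichlet(3, 8/3, 13/5, 13/5)
obs 4: x=3 → posterior Dirichlet(3, 8/3, 13/5, 18/5)
obs 5: x=3 → posterior Dirichlet(3, 8/3, 13/5, 23/5)
obs 6: x=1 → posterior Dirichlet(3, 11/3, 13/5, 23/5)
obs 7: x=3 → posterior Dirichlet(3, 11/3, 13/5, 28/5)

40/163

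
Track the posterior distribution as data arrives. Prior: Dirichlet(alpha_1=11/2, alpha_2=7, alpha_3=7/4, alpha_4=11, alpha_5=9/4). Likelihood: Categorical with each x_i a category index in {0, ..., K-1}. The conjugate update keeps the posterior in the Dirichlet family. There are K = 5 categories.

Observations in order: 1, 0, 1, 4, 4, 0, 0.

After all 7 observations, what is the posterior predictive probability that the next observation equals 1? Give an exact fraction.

obs 1: x=1 → posterior Dirichlet(11/2, 8, 7/4, 11, 9/4)
obs 2: x=0 → posterior Dirichlet(13/2, 8, 7/4, 11, 9/4)
obs 3: x=1 → posterior Dirichlet(13/2, 9, 7/4, 11, 9/4)
obs 4: x=4 → posterior Dirichlet(13/2, 9, 7/4, 11, 13/4)
obs 5: x=4 → posterior Dirichlet(13/2, 9, 7/4, 11, 17/4)
obs 6: x=0 → posterior Dirichlet(15/2, 9, 7/4, 11, 17/4)
obs 7: x=0 → posterior Dirichlet(17/2, 9, 7/4, 11, 17/4)

6/23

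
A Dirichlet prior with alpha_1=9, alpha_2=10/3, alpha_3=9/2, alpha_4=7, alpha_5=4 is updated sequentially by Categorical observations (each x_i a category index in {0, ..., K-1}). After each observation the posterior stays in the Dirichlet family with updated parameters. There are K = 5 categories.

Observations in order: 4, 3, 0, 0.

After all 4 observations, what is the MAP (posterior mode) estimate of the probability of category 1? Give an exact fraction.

2/23

obs 1: x=4 → posterior Dirichlet(9, 10/3, 9/2, 7, 5)
obs 2: x=3 → posterior Dirichlet(9, 10/3, 9/2, 8, 5)
obs 3: x=0 → posterior Dirichlet(10, 10/3, 9/2, 8, 5)
obs 4: x=0 → posterior Dirichlet(11, 10/3, 9/2, 8, 5)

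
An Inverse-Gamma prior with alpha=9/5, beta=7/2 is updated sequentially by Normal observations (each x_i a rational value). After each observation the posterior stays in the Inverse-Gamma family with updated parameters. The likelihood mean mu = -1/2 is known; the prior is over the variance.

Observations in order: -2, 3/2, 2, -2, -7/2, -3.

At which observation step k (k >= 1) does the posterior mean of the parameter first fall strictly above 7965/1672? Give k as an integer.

k = 6

obs 1: x=-2 → posterior Inverse-Gamma(23/10, 37/8)
obs 2: x=3/2 → posterior Inverse-Gamma(14/5, 53/8)
obs 3: x=2 → posterior Inverse-Gamma(33/10, 39/4)
obs 4: x=-2 → posterior Inverse-Gamma(19/5, 87/8)
obs 5: x=-7/2 → posterior Inverse-Gamma(43/10, 123/8)
obs 6: x=-3 → posterior Inverse-Gamma(24/5, 37/2)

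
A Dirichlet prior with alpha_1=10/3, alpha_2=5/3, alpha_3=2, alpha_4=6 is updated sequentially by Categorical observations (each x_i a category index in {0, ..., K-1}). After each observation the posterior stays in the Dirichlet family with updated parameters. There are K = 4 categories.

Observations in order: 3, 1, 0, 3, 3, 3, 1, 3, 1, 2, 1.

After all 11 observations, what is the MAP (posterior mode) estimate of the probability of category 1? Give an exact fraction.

obs 1: x=3 → posterior Dirichlet(10/3, 5/3, 2, 7)
obs 2: x=1 → posterior Dirichlet(10/3, 8/3, 2, 7)
obs 3: x=0 → posterior Dirichlet(13/3, 8/3, 2, 7)
obs 4: x=3 → posterior Dirichlet(13/3, 8/3, 2, 8)
obs 5: x=3 → posterior Dirichlet(13/3, 8/3, 2, 9)
obs 6: x=3 → posterior Dirichlet(13/3, 8/3, 2, 10)
obs 7: x=1 → posterior Dirichlet(13/3, 11/3, 2, 10)
obs 8: x=3 → posterior Dirichlet(13/3, 11/3, 2, 11)
obs 9: x=1 → posterior Dirichlet(13/3, 14/3, 2, 11)
obs 10: x=2 → posterior Dirichlet(13/3, 14/3, 3, 11)
obs 11: x=1 → posterior Dirichlet(13/3, 17/3, 3, 11)

7/30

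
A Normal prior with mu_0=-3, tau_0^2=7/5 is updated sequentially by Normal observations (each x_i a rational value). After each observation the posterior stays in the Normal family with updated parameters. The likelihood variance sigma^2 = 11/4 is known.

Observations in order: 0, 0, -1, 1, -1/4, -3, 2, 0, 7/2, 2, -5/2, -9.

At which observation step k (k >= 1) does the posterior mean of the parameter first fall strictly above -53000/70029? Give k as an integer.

obs 1: x=0 → posterior Normal(-165/83, 77/83)
obs 2: x=0 → posterior Normal(-55/37, 77/111)
obs 3: x=-1 → posterior Normal(-193/139, 77/139)
obs 4: x=1 → posterior Normal(-165/167, 77/167)
obs 5: x=-1/4 → posterior Normal(-172/195, 77/195)
obs 6: x=-3 → posterior Normal(-256/223, 77/223)
obs 7: x=2 → posterior Normal(-200/251, 77/251)
obs 8: x=0 → posterior Normal(-200/279, 77/279)
obs 9: x=7/2 → posterior Normal(-102/307, 77/307)
obs 10: x=2 → posterior Normal(-46/335, 77/335)
obs 11: x=-5/2 → posterior Normal(-116/363, 7/33)
obs 12: x=-9 → posterior Normal(-16/17, 77/391)

k = 8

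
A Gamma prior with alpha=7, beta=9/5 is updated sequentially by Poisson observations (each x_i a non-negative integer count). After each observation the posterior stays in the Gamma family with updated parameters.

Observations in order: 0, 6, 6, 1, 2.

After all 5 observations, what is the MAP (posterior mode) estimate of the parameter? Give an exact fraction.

105/34

obs 1: x=0 → posterior Gamma(7, 14/5)
obs 2: x=6 → posterior Gamma(13, 19/5)
obs 3: x=6 → posterior Gamma(19, 24/5)
obs 4: x=1 → posterior Gamma(20, 29/5)
obs 5: x=2 → posterior Gamma(22, 34/5)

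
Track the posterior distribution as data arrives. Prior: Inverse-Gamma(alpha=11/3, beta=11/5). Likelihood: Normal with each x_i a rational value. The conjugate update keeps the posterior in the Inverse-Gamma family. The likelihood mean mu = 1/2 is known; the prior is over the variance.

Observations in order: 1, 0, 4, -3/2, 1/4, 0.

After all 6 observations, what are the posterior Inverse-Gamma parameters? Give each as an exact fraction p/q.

alpha=20/3, beta=1717/160

obs 1: x=1 → posterior Inverse-Gamma(25/6, 93/40)
obs 2: x=0 → posterior Inverse-Gamma(14/3, 49/20)
obs 3: x=4 → posterior Inverse-Gamma(31/6, 343/40)
obs 4: x=-3/2 → posterior Inverse-Gamma(17/3, 423/40)
obs 5: x=1/4 → posterior Inverse-Gamma(37/6, 1697/160)
obs 6: x=0 → posterior Inverse-Gamma(20/3, 1717/160)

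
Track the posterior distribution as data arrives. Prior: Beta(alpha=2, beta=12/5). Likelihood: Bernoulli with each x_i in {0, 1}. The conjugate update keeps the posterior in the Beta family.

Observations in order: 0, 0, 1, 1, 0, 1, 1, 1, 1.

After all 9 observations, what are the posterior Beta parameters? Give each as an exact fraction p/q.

alpha=8, beta=27/5

obs 1: x=0 → posterior Beta(2, 17/5)
obs 2: x=0 → posterior Beta(2, 22/5)
obs 3: x=1 → posterior Beta(3, 22/5)
obs 4: x=1 → posterior Beta(4, 22/5)
obs 5: x=0 → posterior Beta(4, 27/5)
obs 6: x=1 → posterior Beta(5, 27/5)
obs 7: x=1 → posterior Beta(6, 27/5)
obs 8: x=1 → posterior Beta(7, 27/5)
obs 9: x=1 → posterior Beta(8, 27/5)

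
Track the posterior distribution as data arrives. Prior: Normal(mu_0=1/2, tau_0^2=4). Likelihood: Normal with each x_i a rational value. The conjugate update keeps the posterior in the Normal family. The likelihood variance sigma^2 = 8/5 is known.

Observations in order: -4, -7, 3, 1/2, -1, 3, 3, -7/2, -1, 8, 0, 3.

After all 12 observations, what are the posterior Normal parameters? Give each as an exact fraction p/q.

mu_0=21/62, tau_0^2=4/31

obs 1: x=-4 → posterior Normal(-19/7, 8/7)
obs 2: x=-7 → posterior Normal(-9/2, 2/3)
obs 3: x=3 → posterior Normal(-39/17, 8/17)
obs 4: x=1/2 → posterior Normal(-73/44, 4/11)
obs 5: x=-1 → posterior Normal(-83/54, 8/27)
obs 6: x=3 → posterior Normal(-53/64, 1/4)
obs 7: x=3 → posterior Normal(-23/74, 8/37)
obs 8: x=-7/2 → posterior Normal(-29/42, 4/21)
obs 9: x=-1 → posterior Normal(-34/47, 8/47)
obs 10: x=8 → posterior Normal(3/26, 2/13)
obs 11: x=0 → posterior Normal(2/19, 8/57)
obs 12: x=3 → posterior Normal(21/62, 4/31)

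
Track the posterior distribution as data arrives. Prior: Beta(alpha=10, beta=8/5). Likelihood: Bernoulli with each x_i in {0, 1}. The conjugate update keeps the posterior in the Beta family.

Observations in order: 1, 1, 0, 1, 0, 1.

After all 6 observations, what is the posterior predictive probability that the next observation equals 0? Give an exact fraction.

9/44

obs 1: x=1 → posterior Beta(11, 8/5)
obs 2: x=1 → posterior Beta(12, 8/5)
obs 3: x=0 → posterior Beta(12, 13/5)
obs 4: x=1 → posterior Beta(13, 13/5)
obs 5: x=0 → posterior Beta(13, 18/5)
obs 6: x=1 → posterior Beta(14, 18/5)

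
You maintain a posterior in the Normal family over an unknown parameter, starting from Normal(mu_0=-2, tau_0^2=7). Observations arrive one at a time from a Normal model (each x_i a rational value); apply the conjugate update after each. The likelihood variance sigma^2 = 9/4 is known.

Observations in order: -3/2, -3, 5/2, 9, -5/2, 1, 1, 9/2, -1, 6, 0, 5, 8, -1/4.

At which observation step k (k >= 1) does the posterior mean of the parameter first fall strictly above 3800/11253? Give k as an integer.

obs 1: x=-3/2 → posterior Normal(-60/37, 63/37)
obs 2: x=-3 → posterior Normal(-144/65, 63/65)
obs 3: x=5/2 → posterior Normal(-74/93, 21/31)
obs 4: x=9 → posterior Normal(178/121, 63/121)
obs 5: x=-5/2 → posterior Normal(108/149, 63/149)
obs 6: x=1 → posterior Normal(136/177, 21/59)
obs 7: x=1 → posterior Normal(4/5, 63/205)
obs 8: x=9/2 → posterior Normal(290/233, 63/233)
obs 9: x=-1 → posterior Normal(262/261, 7/29)
obs 10: x=6 → posterior Normal(430/289, 63/289)
obs 11: x=0 → posterior Normal(430/317, 63/317)
obs 12: x=5 → posterior Normal(38/23, 21/115)
obs 13: x=8 → posterior Normal(794/373, 63/373)
obs 14: x=-1/4 → posterior Normal(787/401, 63/401)

k = 4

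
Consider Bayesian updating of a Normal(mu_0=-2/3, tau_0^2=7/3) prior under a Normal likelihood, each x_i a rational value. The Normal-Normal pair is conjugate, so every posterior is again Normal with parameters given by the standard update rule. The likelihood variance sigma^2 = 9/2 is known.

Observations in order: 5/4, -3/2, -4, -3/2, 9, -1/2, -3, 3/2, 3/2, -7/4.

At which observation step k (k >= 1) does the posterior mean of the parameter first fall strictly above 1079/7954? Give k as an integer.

obs 1: x=5/4 → posterior Normal(-1/82, 63/41)
obs 2: x=-3/2 → posterior Normal(-43/110, 63/55)
obs 3: x=-4 → posterior Normal(-155/138, 21/23)
obs 4: x=-3/2 → posterior Normal(-197/166, 63/83)
obs 5: x=9 → posterior Normal(55/194, 63/97)
obs 6: x=-1/2 → posterior Normal(41/222, 21/37)
obs 7: x=-3 → posterior Normal(-43/250, 63/125)
obs 8: x=3/2 → posterior Normal(-1/278, 63/139)
obs 9: x=3/2 → posterior Normal(41/306, 7/17)
obs 10: x=-7/4 → posterior Normal(-4/167, 63/167)

k = 5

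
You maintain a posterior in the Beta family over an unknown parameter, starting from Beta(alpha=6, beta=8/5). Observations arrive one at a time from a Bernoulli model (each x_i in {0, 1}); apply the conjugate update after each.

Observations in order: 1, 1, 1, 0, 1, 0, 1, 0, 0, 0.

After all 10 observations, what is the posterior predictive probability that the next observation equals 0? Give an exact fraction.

3/8

obs 1: x=1 → posterior Beta(7, 8/5)
obs 2: x=1 → posterior Beta(8, 8/5)
obs 3: x=1 → posterior Beta(9, 8/5)
obs 4: x=0 → posterior Beta(9, 13/5)
obs 5: x=1 → posterior Beta(10, 13/5)
obs 6: x=0 → posterior Beta(10, 18/5)
obs 7: x=1 → posterior Beta(11, 18/5)
obs 8: x=0 → posterior Beta(11, 23/5)
obs 9: x=0 → posterior Beta(11, 28/5)
obs 10: x=0 → posterior Beta(11, 33/5)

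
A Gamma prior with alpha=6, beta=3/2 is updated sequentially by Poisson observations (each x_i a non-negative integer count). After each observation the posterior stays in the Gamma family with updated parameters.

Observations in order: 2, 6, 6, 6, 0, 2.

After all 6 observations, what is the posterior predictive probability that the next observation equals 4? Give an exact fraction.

429045125600902953743934631347656250000/2367911594760467245844106297320951247361

obs 1: x=2 → posterior Gamma(8, 5/2)
obs 2: x=6 → posterior Gamma(14, 7/2)
obs 3: x=6 → posterior Gamma(20, 9/2)
obs 4: x=6 → posterior Gamma(26, 11/2)
obs 5: x=0 → posterior Gamma(26, 13/2)
obs 6: x=2 → posterior Gamma(28, 15/2)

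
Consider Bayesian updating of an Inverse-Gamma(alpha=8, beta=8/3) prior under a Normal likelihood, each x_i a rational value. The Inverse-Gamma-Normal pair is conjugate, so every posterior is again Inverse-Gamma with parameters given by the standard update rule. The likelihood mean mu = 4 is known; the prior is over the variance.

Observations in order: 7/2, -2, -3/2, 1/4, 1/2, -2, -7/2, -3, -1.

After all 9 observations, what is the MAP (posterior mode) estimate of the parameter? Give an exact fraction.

12691/1296

obs 1: x=7/2 → posterior Inverse-Gamma(17/2, 67/24)
obs 2: x=-2 → posterior Inverse-Gamma(9, 499/24)
obs 3: x=-3/2 → posterior Inverse-Gamma(19/2, 431/12)
obs 4: x=1/4 → posterior Inverse-Gamma(10, 4123/96)
obs 5: x=1/2 → posterior Inverse-Gamma(21/2, 4711/96)
obs 6: x=-2 → posterior Inverse-Gamma(11, 6439/96)
obs 7: x=-7/2 → posterior Inverse-Gamma(23/2, 9139/96)
obs 8: x=-3 → posterior Inverse-Gamma(12, 11491/96)
obs 9: x=-1 → posterior Inverse-Gamma(25/2, 12691/96)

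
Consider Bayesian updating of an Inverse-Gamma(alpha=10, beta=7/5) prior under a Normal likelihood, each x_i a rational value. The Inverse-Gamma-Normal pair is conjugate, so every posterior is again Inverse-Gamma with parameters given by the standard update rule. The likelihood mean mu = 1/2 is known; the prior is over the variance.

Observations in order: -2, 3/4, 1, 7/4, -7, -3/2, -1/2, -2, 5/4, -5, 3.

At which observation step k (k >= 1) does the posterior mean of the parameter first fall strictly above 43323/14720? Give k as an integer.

obs 1: x=-2 → posterior Inverse-Gamma(21/2, 181/40)
obs 2: x=3/4 → posterior Inverse-Gamma(11, 729/160)
obs 3: x=1 → posterior Inverse-Gamma(23/2, 749/160)
obs 4: x=7/4 → posterior Inverse-Gamma(12, 437/80)
obs 5: x=-7 → posterior Inverse-Gamma(25/2, 2687/80)
obs 6: x=-3/2 → posterior Inverse-Gamma(13, 2847/80)
obs 7: x=-1/2 → posterior Inverse-Gamma(27/2, 2887/80)
obs 8: x=-2 → posterior Inverse-Gamma(14, 3137/80)
obs 9: x=5/4 → posterior Inverse-Gamma(29/2, 6319/160)
obs 10: x=-5 → posterior Inverse-Gamma(15, 8739/160)
obs 11: x=3 → posterior Inverse-Gamma(31/2, 9239/160)

k = 6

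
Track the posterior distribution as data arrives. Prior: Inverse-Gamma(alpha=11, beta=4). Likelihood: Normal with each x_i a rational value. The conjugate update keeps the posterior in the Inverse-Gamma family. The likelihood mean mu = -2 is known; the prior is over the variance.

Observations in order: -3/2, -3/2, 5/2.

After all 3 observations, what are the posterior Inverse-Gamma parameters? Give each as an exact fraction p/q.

alpha=25/2, beta=115/8

obs 1: x=-3/2 → posterior Inverse-Gamma(23/2, 33/8)
obs 2: x=-3/2 → posterior Inverse-Gamma(12, 17/4)
obs 3: x=5/2 → posterior Inverse-Gamma(25/2, 115/8)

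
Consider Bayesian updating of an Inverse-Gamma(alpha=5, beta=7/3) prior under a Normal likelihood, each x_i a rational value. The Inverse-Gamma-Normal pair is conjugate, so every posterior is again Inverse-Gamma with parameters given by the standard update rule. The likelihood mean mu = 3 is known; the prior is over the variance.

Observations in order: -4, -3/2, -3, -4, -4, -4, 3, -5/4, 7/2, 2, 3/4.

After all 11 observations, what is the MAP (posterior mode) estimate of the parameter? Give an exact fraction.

obs 1: x=-4 → posterior Inverse-Gamma(11/2, 161/6)
obs 2: x=-3/2 → posterior Inverse-Gamma(6, 887/24)
obs 3: x=-3 → posterior Inverse-Gamma(13/2, 1319/24)
obs 4: x=-4 → posterior Inverse-Gamma(7, 1907/24)
obs 5: x=-4 → posterior Inverse-Gamma(15/2, 2495/24)
obs 6: x=-4 → posterior Inverse-Gamma(8, 3083/24)
obs 7: x=3 → posterior Inverse-Gamma(17/2, 3083/24)
obs 8: x=-5/4 → posterior Inverse-Gamma(9, 13199/96)
obs 9: x=7/2 → posterior Inverse-Gamma(19/2, 13211/96)
obs 10: x=2 → posterior Inverse-Gamma(10, 13259/96)
obs 11: x=3/4 → posterior Inverse-Gamma(21/2, 6751/48)

6751/552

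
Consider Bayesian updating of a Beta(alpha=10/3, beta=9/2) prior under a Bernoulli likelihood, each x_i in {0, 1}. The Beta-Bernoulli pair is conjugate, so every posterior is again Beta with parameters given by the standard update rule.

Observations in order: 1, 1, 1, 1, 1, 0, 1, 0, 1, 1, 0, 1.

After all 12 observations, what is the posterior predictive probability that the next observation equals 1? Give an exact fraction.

74/119

obs 1: x=1 → posterior Beta(13/3, 9/2)
obs 2: x=1 → posterior Beta(16/3, 9/2)
obs 3: x=1 → posterior Beta(19/3, 9/2)
obs 4: x=1 → posterior Beta(22/3, 9/2)
obs 5: x=1 → posterior Beta(25/3, 9/2)
obs 6: x=0 → posterior Beta(25/3, 11/2)
obs 7: x=1 → posterior Beta(28/3, 11/2)
obs 8: x=0 → posterior Beta(28/3, 13/2)
obs 9: x=1 → posterior Beta(31/3, 13/2)
obs 10: x=1 → posterior Beta(34/3, 13/2)
obs 11: x=0 → posterior Beta(34/3, 15/2)
obs 12: x=1 → posterior Beta(37/3, 15/2)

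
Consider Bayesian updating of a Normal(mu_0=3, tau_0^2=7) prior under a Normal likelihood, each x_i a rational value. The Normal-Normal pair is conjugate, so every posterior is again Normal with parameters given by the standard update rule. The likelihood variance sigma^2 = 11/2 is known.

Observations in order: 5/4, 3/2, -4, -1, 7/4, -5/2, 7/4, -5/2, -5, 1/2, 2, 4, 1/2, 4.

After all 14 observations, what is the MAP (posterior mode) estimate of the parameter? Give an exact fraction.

obs 1: x=5/4 → posterior Normal(101/50, 77/25)
obs 2: x=3/2 → posterior Normal(11/6, 77/39)
obs 3: x=-4 → posterior Normal(31/106, 77/53)
obs 4: x=-1 → posterior Normal(3/134, 77/67)
obs 5: x=7/4 → posterior Normal(26/81, 77/81)
obs 6: x=-5/2 → posterior Normal(-9/95, 77/95)
obs 7: x=7/4 → posterior Normal(31/218, 77/109)
obs 8: x=-5/2 → posterior Normal(-13/82, 77/123)
obs 9: x=-5 → posterior Normal(-179/274, 77/137)
obs 10: x=1/2 → posterior Normal(-165/302, 77/151)
obs 11: x=2 → posterior Normal(-109/330, 7/15)
obs 12: x=4 → posterior Normal(3/358, 77/179)
obs 13: x=1/2 → posterior Normal(17/386, 77/193)
obs 14: x=4 → posterior Normal(43/138, 77/207)

43/138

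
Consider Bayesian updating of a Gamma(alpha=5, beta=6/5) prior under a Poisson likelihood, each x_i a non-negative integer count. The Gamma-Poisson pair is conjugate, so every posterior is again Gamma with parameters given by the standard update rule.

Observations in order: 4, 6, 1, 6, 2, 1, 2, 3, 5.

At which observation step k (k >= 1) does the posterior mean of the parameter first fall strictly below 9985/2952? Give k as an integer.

obs 1: x=4 → posterior Gamma(9, 11/5)
obs 2: x=6 → posterior Gamma(15, 16/5)
obs 3: x=1 → posterior Gamma(16, 21/5)
obs 4: x=6 → posterior Gamma(22, 26/5)
obs 5: x=2 → posterior Gamma(24, 31/5)
obs 6: x=1 → posterior Gamma(25, 36/5)
obs 7: x=2 → posterior Gamma(27, 41/5)
obs 8: x=3 → posterior Gamma(30, 46/5)
obs 9: x=5 → posterior Gamma(35, 51/5)

k = 7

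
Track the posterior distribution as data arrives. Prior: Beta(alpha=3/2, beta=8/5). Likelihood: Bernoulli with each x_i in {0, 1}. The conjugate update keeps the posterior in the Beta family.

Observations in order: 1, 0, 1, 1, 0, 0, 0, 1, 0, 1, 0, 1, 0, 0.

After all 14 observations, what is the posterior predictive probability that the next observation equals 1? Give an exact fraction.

obs 1: x=1 → posterior Beta(5/2, 8/5)
obs 2: x=0 → posterior Beta(5/2, 13/5)
obs 3: x=1 → posterior Beta(7/2, 13/5)
obs 4: x=1 → posterior Beta(9/2, 13/5)
obs 5: x=0 → posterior Beta(9/2, 18/5)
obs 6: x=0 → posterior Beta(9/2, 23/5)
obs 7: x=0 → posterior Beta(9/2, 28/5)
obs 8: x=1 → posterior Beta(11/2, 28/5)
obs 9: x=0 → posterior Beta(11/2, 33/5)
obs 10: x=1 → posterior Beta(13/2, 33/5)
obs 11: x=0 → posterior Beta(13/2, 38/5)
obs 12: x=1 → posterior Beta(15/2, 38/5)
obs 13: x=0 → posterior Beta(15/2, 43/5)
obs 14: x=0 → posterior Beta(15/2, 48/5)

25/57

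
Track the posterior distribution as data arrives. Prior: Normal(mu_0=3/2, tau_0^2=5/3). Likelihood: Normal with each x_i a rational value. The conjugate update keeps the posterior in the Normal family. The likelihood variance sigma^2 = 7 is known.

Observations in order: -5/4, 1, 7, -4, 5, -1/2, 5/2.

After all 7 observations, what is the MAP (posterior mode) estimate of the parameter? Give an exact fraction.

321/224

obs 1: x=-5/4 → posterior Normal(101/104, 35/26)
obs 2: x=1 → posterior Normal(121/124, 35/31)
obs 3: x=7 → posterior Normal(29/16, 35/36)
obs 4: x=-4 → posterior Normal(181/164, 35/41)
obs 5: x=5 → posterior Normal(281/184, 35/46)
obs 6: x=-1/2 → posterior Normal(271/204, 35/51)
obs 7: x=5/2 → posterior Normal(321/224, 5/8)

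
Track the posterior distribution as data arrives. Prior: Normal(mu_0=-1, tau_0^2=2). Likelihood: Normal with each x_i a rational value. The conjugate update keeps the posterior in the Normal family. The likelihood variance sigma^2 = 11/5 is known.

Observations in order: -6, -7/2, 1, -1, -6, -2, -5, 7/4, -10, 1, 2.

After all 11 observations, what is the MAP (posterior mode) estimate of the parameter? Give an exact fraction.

obs 1: x=-6 → posterior Normal(-71/21, 22/21)
obs 2: x=-7/2 → posterior Normal(-106/31, 22/31)
obs 3: x=1 → posterior Normal(-96/41, 22/41)
obs 4: x=-1 → posterior Normal(-106/51, 22/51)
obs 5: x=-6 → posterior Normal(-166/61, 22/61)
obs 6: x=-2 → posterior Normal(-186/71, 22/71)
obs 7: x=-5 → posterior Normal(-236/81, 22/81)
obs 8: x=7/4 → posterior Normal(-437/182, 22/91)
obs 9: x=-10 → posterior Normal(-637/202, 22/101)
obs 10: x=1 → posterior Normal(-617/222, 22/111)
obs 11: x=2 → posterior Normal(-577/242, 2/11)

-577/242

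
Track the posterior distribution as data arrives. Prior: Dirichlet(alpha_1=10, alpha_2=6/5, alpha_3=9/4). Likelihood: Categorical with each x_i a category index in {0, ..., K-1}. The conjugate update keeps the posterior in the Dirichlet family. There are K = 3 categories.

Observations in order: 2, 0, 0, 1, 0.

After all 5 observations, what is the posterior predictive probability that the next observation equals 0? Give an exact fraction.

260/369

obs 1: x=2 → posterior Dirichlet(10, 6/5, 13/4)
obs 2: x=0 → posterior Dirichlet(11, 6/5, 13/4)
obs 3: x=0 → posterior Dirichlet(12, 6/5, 13/4)
obs 4: x=1 → posterior Dirichlet(12, 11/5, 13/4)
obs 5: x=0 → posterior Dirichlet(13, 11/5, 13/4)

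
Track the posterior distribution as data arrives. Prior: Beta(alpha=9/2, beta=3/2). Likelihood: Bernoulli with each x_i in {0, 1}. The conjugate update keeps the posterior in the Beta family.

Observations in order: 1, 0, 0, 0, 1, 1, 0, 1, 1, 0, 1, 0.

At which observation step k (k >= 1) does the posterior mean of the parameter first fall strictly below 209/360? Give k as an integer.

k = 4

obs 1: x=1 → posterior Beta(11/2, 3/2)
obs 2: x=0 → posterior Beta(11/2, 5/2)
obs 3: x=0 → posterior Beta(11/2, 7/2)
obs 4: x=0 → posterior Beta(11/2, 9/2)
obs 5: x=1 → posterior Beta(13/2, 9/2)
obs 6: x=1 → posterior Beta(15/2, 9/2)
obs 7: x=0 → posterior Beta(15/2, 11/2)
obs 8: x=1 → posterior Beta(17/2, 11/2)
obs 9: x=1 → posterior Beta(19/2, 11/2)
obs 10: x=0 → posterior Beta(19/2, 13/2)
obs 11: x=1 → posterior Beta(21/2, 13/2)
obs 12: x=0 → posterior Beta(21/2, 15/2)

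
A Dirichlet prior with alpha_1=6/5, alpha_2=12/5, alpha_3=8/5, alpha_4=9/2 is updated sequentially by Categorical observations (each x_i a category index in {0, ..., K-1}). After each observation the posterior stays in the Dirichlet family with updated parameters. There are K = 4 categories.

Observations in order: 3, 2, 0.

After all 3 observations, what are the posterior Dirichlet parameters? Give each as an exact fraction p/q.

alpha_1=11/5, alpha_2=12/5, alpha_3=13/5, alpha_4=11/2

obs 1: x=3 → posterior Dirichlet(6/5, 12/5, 8/5, 11/2)
obs 2: x=2 → posterior Dirichlet(6/5, 12/5, 13/5, 11/2)
obs 3: x=0 → posterior Dirichlet(11/5, 12/5, 13/5, 11/2)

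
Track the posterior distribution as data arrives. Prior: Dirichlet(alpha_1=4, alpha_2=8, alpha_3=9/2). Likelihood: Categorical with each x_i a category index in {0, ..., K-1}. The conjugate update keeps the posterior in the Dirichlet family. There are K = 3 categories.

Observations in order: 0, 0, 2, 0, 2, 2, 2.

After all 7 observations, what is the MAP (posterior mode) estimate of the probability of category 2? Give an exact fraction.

obs 1: x=0 → posterior Dirichlet(5, 8, 9/2)
obs 2: x=0 → posterior Dirichlet(6, 8, 9/2)
obs 3: x=2 → posterior Dirichlet(6, 8, 11/2)
obs 4: x=0 → posterior Dirichlet(7, 8, 11/2)
obs 5: x=2 → posterior Dirichlet(7, 8, 13/2)
obs 6: x=2 → posterior Dirichlet(7, 8, 15/2)
obs 7: x=2 → posterior Dirichlet(7, 8, 17/2)

15/41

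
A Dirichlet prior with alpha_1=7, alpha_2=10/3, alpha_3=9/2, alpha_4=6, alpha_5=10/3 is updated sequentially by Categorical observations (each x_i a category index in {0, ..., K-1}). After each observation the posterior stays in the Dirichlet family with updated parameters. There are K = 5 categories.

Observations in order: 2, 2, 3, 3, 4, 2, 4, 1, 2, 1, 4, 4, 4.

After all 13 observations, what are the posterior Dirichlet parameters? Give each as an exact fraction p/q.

obs 1: x=2 → posterior Dirichlet(7, 10/3, 11/2, 6, 10/3)
obs 2: x=2 → posterior Dirichlet(7, 10/3, 13/2, 6, 10/3)
obs 3: x=3 → posterior Dirichlet(7, 10/3, 13/2, 7, 10/3)
obs 4: x=3 → posterior Dirichlet(7, 10/3, 13/2, 8, 10/3)
obs 5: x=4 → posterior Dirichlet(7, 10/3, 13/2, 8, 13/3)
obs 6: x=2 → posterior Dirichlet(7, 10/3, 15/2, 8, 13/3)
obs 7: x=4 → posterior Dirichlet(7, 10/3, 15/2, 8, 16/3)
obs 8: x=1 → posterior Dirichlet(7, 13/3, 15/2, 8, 16/3)
obs 9: x=2 → posterior Dirichlet(7, 13/3, 17/2, 8, 16/3)
obs 10: x=1 → posterior Dirichlet(7, 16/3, 17/2, 8, 16/3)
obs 11: x=4 → posterior Dirichlet(7, 16/3, 17/2, 8, 19/3)
obs 12: x=4 → posterior Dirichlet(7, 16/3, 17/2, 8, 22/3)
obs 13: x=4 → posterior Dirichlet(7, 16/3, 17/2, 8, 25/3)

alpha_1=7, alpha_2=16/3, alpha_3=17/2, alpha_4=8, alpha_5=25/3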